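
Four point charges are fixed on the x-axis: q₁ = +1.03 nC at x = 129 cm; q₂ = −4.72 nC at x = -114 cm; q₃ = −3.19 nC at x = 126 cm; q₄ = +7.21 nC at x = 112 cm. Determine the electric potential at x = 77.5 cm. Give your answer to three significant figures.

125 V

Electric potential is a scalar, so the contributions from each charge add algebraically: V = Σ kqᵢ/rᵢ.
Distances from the field point to each charge: r₁ = 0.515 m, r₂ = 1.92 m, r₃ = 0.485 m, r₄ = 0.345 m.
V = k[(1.03×10⁻⁹)/(0.515) + (-4.72×10⁻⁹)/(1.92) + (-3.19×10⁻⁹)/(0.485) + (7.21×10⁻⁹)/(0.345)] = 125 V.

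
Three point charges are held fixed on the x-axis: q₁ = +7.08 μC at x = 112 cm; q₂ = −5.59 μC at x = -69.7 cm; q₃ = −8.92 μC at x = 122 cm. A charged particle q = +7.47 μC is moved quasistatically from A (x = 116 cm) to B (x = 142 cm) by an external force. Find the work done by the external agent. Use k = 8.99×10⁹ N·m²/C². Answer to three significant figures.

-3.29 J

For quasistatic motion the external work equals the change in potential energy: W_ext = qΔV = q(V_B − V_A).
At A: distances to the source charges are 0.0400 m, 1.86 m, 0.0600 m; V_A = Σ kqᵢ/rᵢ = 2.28×10⁵ V.
At B: distances to the source charges are 0.300 m, 2.12 m, 0.200 m; V_B = Σ kqᵢ/rᵢ = -2.13×10⁵ V.
ΔV = V_B − V_A = -4.40×10⁵ V.
W_ext = qΔV = (7.47×10⁻⁶ C)(-4.40×10⁵ V) = -3.29 J.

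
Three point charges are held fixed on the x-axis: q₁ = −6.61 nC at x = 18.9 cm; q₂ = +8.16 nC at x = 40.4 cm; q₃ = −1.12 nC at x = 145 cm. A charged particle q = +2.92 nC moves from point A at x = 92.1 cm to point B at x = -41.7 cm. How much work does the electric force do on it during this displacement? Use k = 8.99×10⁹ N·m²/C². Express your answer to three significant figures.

The work done by the electric force is W_field = −ΔU = −q(V_B − V_A) = q(V_A − V_B).
At A: distances to the source charges are 0.732 m, 0.517 m, 0.529 m; V_A = Σ kqᵢ/rᵢ = 41.7 V.
At B: distances to the source charges are 0.606 m, 0.821 m, 1.87 m; V_B = Σ kqᵢ/rᵢ = -14.1 V.
ΔV = V_B − V_A = -55.8 V.
W_field = −qΔV = −(2.92×10⁻⁹ C)(-55.8 V) = 1.63×10⁻⁷ J.

1.63×10⁻⁷ J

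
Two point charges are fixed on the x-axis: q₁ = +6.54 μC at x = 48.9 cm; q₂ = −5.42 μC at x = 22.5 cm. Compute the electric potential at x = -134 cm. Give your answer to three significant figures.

1010 V

The total potential is the scalar sum of each charge's contribution, V = Σ kqᵢ/rᵢ.
Distances from the field point to each charge: r₁ = 1.83 m, r₂ = 1.57 m.
V = k[(6.54×10⁻⁶)/(1.83) + (-5.42×10⁻⁶)/(1.57)] = 1010 V.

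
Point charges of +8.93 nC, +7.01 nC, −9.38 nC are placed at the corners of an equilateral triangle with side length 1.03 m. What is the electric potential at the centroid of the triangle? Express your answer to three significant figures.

99.2 V

Electric potential is a scalar, so the contributions from each charge add algebraically: V = Σ kqᵢ/rᵢ.
The distance from each vertex to the centroid is a/√3 = 0.595 m.
V = k[(8.93×10⁻⁹)/(0.595) + (7.01×10⁻⁹)/(0.595) + (-9.38×10⁻⁹)/(0.595)] = 99.2 V.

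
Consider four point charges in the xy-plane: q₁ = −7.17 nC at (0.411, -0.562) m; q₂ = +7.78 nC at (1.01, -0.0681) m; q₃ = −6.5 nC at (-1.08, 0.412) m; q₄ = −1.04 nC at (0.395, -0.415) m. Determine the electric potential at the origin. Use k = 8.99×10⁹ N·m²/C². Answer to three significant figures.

The total potential is the scalar sum of each charge's contribution, V = Σ kqᵢ/rᵢ.
Distances from the field point to each charge: r₁ = 0.696 m, r₂ = 1.01 m, r₃ = 1.16 m, r₄ = 0.573 m.
V = k[(-7.17×10⁻⁹)/(0.696) + (7.78×10⁻⁹)/(1.01) + (-6.50×10⁻⁹)/(1.16) + (-1.04×10⁻⁹)/(0.573)] = -90.4 V.

-90.4 V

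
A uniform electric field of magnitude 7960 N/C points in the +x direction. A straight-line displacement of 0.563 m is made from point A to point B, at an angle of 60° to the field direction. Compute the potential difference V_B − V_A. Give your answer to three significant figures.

Only the component of displacement along E changes the potential: ΔV = −E·d·cosθ.
ΔV = −(7960 V/m)(0.563 m)cos60° = -2240 V.

-2240 V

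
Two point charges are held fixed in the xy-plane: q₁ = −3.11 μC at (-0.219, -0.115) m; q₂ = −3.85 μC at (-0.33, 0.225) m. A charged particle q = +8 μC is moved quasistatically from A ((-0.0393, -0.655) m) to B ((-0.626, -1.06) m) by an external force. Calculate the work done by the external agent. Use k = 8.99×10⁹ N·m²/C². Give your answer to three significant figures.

0.264 J

For quasistatic motion the external work equals the change in potential energy: W_ext = qΔV = q(V_B − V_A).
At A: distances to the source charges are 0.569 m, 0.927 m; V_A = Σ kqᵢ/rᵢ = -8.65×10⁴ V.
At B: distances to the source charges are 1.03 m, 1.32 m; V_B = Σ kqᵢ/rᵢ = -5.34×10⁴ V.
ΔV = V_B − V_A = 3.31×10⁴ V.
W_ext = qΔV = (8.00×10⁻⁶ C)(3.31×10⁴ V) = 0.264 J.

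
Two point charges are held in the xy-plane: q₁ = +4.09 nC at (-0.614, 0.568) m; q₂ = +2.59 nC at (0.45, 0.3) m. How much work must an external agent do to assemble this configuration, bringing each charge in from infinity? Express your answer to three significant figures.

8.68×10⁻⁸ J

The assembly work is the sum of pairwise potential energies, U = Σ_{i<j} kqᵢqⱼ/rᵢⱼ.
Pair separations: r₁₂ = 1.10 m.
U = (8.68×10⁻⁸) = 8.68×10⁻⁸ J.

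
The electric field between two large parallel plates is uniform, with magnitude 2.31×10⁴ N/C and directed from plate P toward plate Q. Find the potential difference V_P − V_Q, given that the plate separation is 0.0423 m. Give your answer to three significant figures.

977 V

In a uniform field, potential decreases in the direction of E: ΔV = −E·d for a displacement d parallel to E.
Going from Q to P is a displacement of 0.0423 m opposite to the field, so V_P − V_Q = +Ed = 977 V.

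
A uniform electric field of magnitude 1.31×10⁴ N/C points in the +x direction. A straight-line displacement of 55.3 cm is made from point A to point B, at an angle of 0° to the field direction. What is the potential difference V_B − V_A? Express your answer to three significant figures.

-7240 V

Only the component of displacement along E changes the potential: ΔV = −E·d·cosθ.
ΔV = −(1.31×10⁴ V/m)(0.553 m)cos0° = -7240 V.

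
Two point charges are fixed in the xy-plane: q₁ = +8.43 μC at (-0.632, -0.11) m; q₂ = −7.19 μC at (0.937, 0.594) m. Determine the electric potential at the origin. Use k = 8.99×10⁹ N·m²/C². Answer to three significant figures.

The total potential is the scalar sum of each charge's contribution, V = Σ kqᵢ/rᵢ.
Distances from the field point to each charge: r₁ = 0.642 m, r₂ = 1.11 m.
V = k[(8.43×10⁻⁶)/(0.642) + (-7.19×10⁻⁶)/(1.11)] = 5.99×10⁴ V.

5.99×10⁴ V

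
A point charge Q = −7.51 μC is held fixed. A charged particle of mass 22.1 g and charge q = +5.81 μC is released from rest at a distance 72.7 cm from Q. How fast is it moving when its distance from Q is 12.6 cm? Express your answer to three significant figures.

15.3 m/s

Only the electrostatic force acts, so mechanical energy is conserved: ½mv² = U₁ − U₂ = kQq(1/r₁ − 1/r₂).
U₁ − U₂ = (8.99×10⁹ N·m²/C²)(-7.51×10⁻⁶ C)(5.81×10⁻⁶ C)(1/0.727 − 1/0.126) = 2.57 J.
v = √(2·2.57/0.0221) = 15.3 m/s.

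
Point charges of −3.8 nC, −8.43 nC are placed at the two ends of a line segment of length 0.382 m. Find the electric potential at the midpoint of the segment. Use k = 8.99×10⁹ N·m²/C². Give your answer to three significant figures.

The total potential is the scalar sum of each charge's contribution, V = Σ kqᵢ/rᵢ.
Each charge is 0.191 m from the midpoint.
V = k[(-3.80×10⁻⁹)/(0.191) + (-8.43×10⁻⁹)/(0.191)] = -576 V.

-576 V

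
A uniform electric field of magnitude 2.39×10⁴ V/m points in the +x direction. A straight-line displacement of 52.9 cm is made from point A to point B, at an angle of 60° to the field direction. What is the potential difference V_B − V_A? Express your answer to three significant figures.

Only the component of displacement along E changes the potential: ΔV = −E·d·cosθ.
ΔV = −(2.39×10⁴ V/m)(0.529 m)cos60° = -6320 V.

-6320 V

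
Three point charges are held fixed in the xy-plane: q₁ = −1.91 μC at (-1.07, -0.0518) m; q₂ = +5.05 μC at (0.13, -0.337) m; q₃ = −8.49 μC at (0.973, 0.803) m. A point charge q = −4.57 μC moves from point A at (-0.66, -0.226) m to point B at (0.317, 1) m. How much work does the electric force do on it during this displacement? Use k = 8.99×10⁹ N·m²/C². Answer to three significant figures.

-0.304 J

The work done by the electric force is W_field = −ΔU = −q(V_B − V_A) = q(V_A − V_B).
At A: distances to the source charges are 0.445 m, 0.798 m, 1.93 m; V_A = Σ kqᵢ/rᵢ = -2.12×10⁴ V.
At B: distances to the source charges are 1.74 m, 1.35 m, 0.685 m; V_B = Σ kqᵢ/rᵢ = -8.77×10⁴ V.
ΔV = V_B − V_A = -6.65×10⁴ V.
W_field = −qΔV = −(-4.57×10⁻⁶ C)(-6.65×10⁴ V) = -0.304 J.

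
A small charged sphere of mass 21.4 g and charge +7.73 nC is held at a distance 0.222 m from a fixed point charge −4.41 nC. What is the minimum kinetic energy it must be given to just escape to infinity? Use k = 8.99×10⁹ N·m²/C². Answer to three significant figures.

To just escape, total mechanical energy must reach zero at infinity: ½mv²_min + U = 0, so ½mv²_min = −U = |kQq|/r.
|U| = |kQq|/r = (8.99×10⁹ N·m²/C²)(4.41×10⁻⁹)(7.73×10⁻⁹)/(0.222) = 1.38×10⁻⁶ J.

1.38×10⁻⁶ J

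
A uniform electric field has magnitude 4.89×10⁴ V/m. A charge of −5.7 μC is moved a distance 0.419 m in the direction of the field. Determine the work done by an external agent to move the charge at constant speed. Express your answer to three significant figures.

0.117 J

The potential change for a displacement 0.419 m in the direction of the field is ΔV = −Ed = -2.05×10⁴ V.
W_ext = qΔV = 0.117 J.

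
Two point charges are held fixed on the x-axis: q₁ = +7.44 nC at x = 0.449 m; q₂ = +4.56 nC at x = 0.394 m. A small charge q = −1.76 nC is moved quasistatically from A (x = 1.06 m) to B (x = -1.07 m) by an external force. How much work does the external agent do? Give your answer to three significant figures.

For quasistatic motion the external work equals the change in potential energy: W_ext = qΔV = q(V_B − V_A).
At A: distances to the source charges are 0.611 m, 0.666 m; V_A = Σ kqᵢ/rᵢ = 171 V.
At B: distances to the source charges are 1.52 m, 1.46 m; V_B = Σ kqᵢ/rᵢ = 72.0 V.
ΔV = V_B − V_A = -99.0 V.
W_ext = qΔV = (-1.76×10⁻⁹ C)(-99.0 V) = 1.74×10⁻⁷ J.

1.74×10⁻⁷ J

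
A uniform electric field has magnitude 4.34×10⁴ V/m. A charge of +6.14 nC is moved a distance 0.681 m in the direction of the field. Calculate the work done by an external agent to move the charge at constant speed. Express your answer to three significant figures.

-1.81×10⁻⁴ J

The potential change for a displacement 0.681 m in the direction of the field is ΔV = −Ed = -2.96×10⁴ V.
W_ext = qΔV = -1.81×10⁻⁴ J.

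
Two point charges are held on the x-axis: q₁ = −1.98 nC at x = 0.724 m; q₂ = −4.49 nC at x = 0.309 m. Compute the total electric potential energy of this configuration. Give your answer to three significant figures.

1.93×10⁻⁷ J

The work to assemble the configuration equals its total potential energy, U = Σ kqᵢqⱼ/rᵢⱼ over all pairs.
Pair separations: r₁₂ = 0.415 m.
U = (1.93×10⁻⁷) = 1.93×10⁻⁷ J.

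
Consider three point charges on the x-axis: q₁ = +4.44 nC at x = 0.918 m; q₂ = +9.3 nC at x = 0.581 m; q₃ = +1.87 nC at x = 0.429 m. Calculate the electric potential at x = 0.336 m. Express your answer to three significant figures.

Electric potential is a scalar, so the contributions from each charge add algebraically: V = Σ kqᵢ/rᵢ.
Distances from the field point to each charge: r₁ = 0.582 m, r₂ = 0.245 m, r₃ = 0.0930 m.
V = k[(4.44×10⁻⁹)/(0.582) + (9.30×10⁻⁹)/(0.245) + (1.87×10⁻⁹)/(0.0930)] = 591 V.

591 V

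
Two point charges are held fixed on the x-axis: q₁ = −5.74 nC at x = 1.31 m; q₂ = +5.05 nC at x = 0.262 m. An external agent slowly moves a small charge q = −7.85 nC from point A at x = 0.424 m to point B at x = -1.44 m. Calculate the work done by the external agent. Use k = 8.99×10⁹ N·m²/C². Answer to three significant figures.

For quasistatic motion the external work equals the change in potential energy: W_ext = qΔV = q(V_B − V_A).
At A: distances to the source charges are 0.886 m, 0.162 m; V_A = Σ kqᵢ/rᵢ = 222 V.
At B: distances to the source charges are 2.75 m, 1.70 m; V_B = Σ kqᵢ/rᵢ = 7.91 V.
ΔV = V_B − V_A = -214 V.
W_ext = qΔV = (-7.85×10⁻⁹ C)(-214 V) = 1.68×10⁻⁶ J.

1.68×10⁻⁶ J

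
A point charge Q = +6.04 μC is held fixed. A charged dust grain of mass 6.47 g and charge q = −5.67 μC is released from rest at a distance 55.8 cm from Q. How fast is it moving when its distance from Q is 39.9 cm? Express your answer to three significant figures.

8.24 m/s

Only the electrostatic force acts, so mechanical energy is conserved: ½mv² = U₁ − U₂ = kQq(1/r₁ − 1/r₂).
U₁ − U₂ = (8.99×10⁹ N·m²/C²)(6.04×10⁻⁶ C)(-5.67×10⁻⁶ C)(1/0.558 − 1/0.399) = 0.220 J.
v = √(2·0.220/6.47×10⁻³) = 8.24 m/s.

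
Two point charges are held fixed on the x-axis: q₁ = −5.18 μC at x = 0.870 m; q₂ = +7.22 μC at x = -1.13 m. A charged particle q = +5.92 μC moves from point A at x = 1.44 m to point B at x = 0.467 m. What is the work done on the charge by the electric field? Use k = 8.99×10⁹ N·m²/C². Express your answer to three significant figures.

The work done by the electric force is W_field = −ΔU = −q(V_B − V_A) = q(V_A − V_B).
At A: distances to the source charges are 0.570 m, 2.57 m; V_A = Σ kqᵢ/rᵢ = -5.64×10⁴ V.
At B: distances to the source charges are 0.403 m, 1.60 m; V_B = Σ kqᵢ/rᵢ = -7.49×10⁴ V.
ΔV = V_B − V_A = -1.85×10⁴ V.
W_field = −qΔV = −(5.92×10⁻⁶ C)(-1.85×10⁴ V) = 0.109 J.

0.109 J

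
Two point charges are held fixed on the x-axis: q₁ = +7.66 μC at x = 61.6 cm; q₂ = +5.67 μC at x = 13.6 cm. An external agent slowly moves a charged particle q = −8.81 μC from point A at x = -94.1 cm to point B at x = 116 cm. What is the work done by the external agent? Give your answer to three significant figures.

-0.747 J

For quasistatic motion the external work equals the change in potential energy: W_ext = qΔV = q(V_B − V_A).
At A: distances to the source charges are 1.56 m, 1.08 m; V_A = Σ kqᵢ/rᵢ = 9.16×10⁴ V.
At B: distances to the source charges are 0.544 m, 1.02 m; V_B = Σ kqᵢ/rᵢ = 1.76×10⁵ V.
ΔV = V_B − V_A = 8.48×10⁴ V.
W_ext = qΔV = (-8.81×10⁻⁶ C)(8.48×10⁴ V) = -0.747 J.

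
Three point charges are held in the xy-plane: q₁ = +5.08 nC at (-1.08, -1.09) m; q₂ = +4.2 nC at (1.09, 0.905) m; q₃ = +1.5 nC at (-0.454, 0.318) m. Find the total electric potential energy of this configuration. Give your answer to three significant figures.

The assembly work is the sum of pairwise potential energies, U = Σ_{i<j} kqᵢqⱼ/rᵢⱼ.
Pair separations: r₁₂ = 2.95 m, r₁₃ = 1.54 m, r₂₃ = 1.65 m.
U = (6.51×10⁻⁸) + (4.45×10⁻⁸) + (3.43×10⁻⁸) = 1.44×10⁻⁷ J.

1.44×10⁻⁷ J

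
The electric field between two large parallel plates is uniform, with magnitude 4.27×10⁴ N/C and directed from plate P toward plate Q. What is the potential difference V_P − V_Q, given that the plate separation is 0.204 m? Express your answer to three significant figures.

In a uniform field, potential decreases in the direction of E: ΔV = −E·d for a displacement d parallel to E.
Going from Q to P is a displacement of 0.204 m opposite to the field, so V_P − V_Q = +Ed = 8710 V.

8710 V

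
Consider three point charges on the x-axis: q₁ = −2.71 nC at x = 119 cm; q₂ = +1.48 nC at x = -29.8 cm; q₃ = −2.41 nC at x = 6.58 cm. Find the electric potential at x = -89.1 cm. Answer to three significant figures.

Electric potential is a scalar, so the contributions from each charge add algebraically: V = Σ kqᵢ/rᵢ.
Distances from the field point to each charge: r₁ = 2.08 m, r₂ = 0.593 m, r₃ = 0.957 m.
V = k[(-2.71×10⁻⁹)/(2.08) + (1.48×10⁻⁹)/(0.593) + (-2.41×10⁻⁹)/(0.957)] = -11.9 V.

-11.9 V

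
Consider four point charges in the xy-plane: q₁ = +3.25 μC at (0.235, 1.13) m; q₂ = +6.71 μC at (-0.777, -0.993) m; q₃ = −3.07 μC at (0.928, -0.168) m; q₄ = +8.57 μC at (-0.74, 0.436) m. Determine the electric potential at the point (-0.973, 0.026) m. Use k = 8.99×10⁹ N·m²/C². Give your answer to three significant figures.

The total potential is the scalar sum of each charge's contribution, V = Σ kqᵢ/rᵢ.
Distances from the field point to each charge: r₁ = 1.64 m, r₂ = 1.04 m, r₃ = 1.91 m, r₄ = 0.472 m.
V = k[(3.25×10⁻⁶)/(1.64) + (6.71×10⁻⁶)/(1.04) + (-3.07×10⁻⁶)/(1.91) + (8.57×10⁻⁶)/(0.472)] = 2.25×10⁵ V.

2.25×10⁵ V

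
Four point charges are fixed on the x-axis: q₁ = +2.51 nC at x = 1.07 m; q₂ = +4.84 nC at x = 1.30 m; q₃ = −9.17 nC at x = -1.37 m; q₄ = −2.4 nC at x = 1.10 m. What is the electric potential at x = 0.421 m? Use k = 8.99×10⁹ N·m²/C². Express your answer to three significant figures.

Electric potential is a scalar, so the contributions from each charge add algebraically: V = Σ kqᵢ/rᵢ.
Distances from the field point to each charge: r₁ = 0.649 m, r₂ = 0.879 m, r₃ = 1.79 m, r₄ = 0.679 m.
V = k[(2.51×10⁻⁹)/(0.649) + (4.84×10⁻⁹)/(0.879) + (-9.17×10⁻⁹)/(1.79) + (-2.40×10⁻⁹)/(0.679)] = 6.46 V.

6.46 V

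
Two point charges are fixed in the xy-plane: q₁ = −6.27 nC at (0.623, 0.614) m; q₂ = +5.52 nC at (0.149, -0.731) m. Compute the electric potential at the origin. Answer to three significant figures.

2.08 V

The total potential is the scalar sum of each charge's contribution, V = Σ kqᵢ/rᵢ.
Distances from the field point to each charge: r₁ = 0.875 m, r₂ = 0.746 m.
V = k[(-6.27×10⁻⁹)/(0.875) + (5.52×10⁻⁹)/(0.746)] = 2.08 V.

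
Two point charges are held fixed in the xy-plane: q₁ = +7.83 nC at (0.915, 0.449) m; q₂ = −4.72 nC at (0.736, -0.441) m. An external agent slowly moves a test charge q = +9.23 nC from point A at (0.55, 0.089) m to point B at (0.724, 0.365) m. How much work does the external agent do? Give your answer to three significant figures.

For quasistatic motion the external work equals the change in potential energy: W_ext = qΔV = q(V_B − V_A).
At A: distances to the source charges are 0.513 m, 0.562 m; V_A = Σ kqᵢ/rᵢ = 61.8 V.
At B: distances to the source charges are 0.209 m, 0.806 m; V_B = Σ kqᵢ/rᵢ = 285 V.
ΔV = V_B − V_A = 223 V.
W_ext = qΔV = (9.23×10⁻⁹ C)(223 V) = 2.06×10⁻⁶ J.

2.06×10⁻⁶ J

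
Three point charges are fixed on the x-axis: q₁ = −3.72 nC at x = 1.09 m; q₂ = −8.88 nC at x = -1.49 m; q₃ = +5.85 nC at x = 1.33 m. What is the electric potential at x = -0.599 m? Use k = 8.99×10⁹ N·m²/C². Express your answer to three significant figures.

-82.1 V

The total potential is the scalar sum of each charge's contribution, V = Σ kqᵢ/rᵢ.
Distances from the field point to each charge: r₁ = 1.69 m, r₂ = 0.891 m, r₃ = 1.93 m.
V = k[(-3.72×10⁻⁹)/(1.69) + (-8.88×10⁻⁹)/(0.891) + (5.85×10⁻⁹)/(1.93)] = -82.1 V.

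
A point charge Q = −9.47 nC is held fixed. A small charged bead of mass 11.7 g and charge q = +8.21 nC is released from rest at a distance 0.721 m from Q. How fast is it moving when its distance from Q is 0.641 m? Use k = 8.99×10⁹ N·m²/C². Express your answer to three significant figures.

4.55×10⁻³ m/s

Only the electrostatic force acts, so mechanical energy is conserved: ½mv² = U₁ − U₂ = kQq(1/r₁ − 1/r₂).
U₁ − U₂ = (8.99×10⁹ N·m²/C²)(-9.47×10⁻⁹ C)(8.21×10⁻⁹ C)(1/0.721 − 1/0.641) = 1.21×10⁻⁷ J.
v = √(2·1.21×10⁻⁷/0.0117) = 4.55×10⁻³ m/s.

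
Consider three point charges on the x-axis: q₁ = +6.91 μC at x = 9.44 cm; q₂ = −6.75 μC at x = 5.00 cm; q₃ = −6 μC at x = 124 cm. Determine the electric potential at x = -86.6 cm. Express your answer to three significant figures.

Electric potential is a scalar, so the contributions from each charge add algebraically: V = Σ kqᵢ/rᵢ.
Distances from the field point to each charge: r₁ = 0.960 m, r₂ = 0.916 m, r₃ = 2.11 m.
V = k[(6.91×10⁻⁶)/(0.960) + (-6.75×10⁻⁶)/(0.916) + (-6.00×10⁻⁶)/(2.11)] = -2.72×10⁴ V.

-2.72×10⁴ V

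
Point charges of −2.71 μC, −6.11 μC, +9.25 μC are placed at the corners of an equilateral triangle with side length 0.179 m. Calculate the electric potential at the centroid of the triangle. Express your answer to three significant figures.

Electric potential is a scalar, so the contributions from each charge add algebraically: V = Σ kqᵢ/rᵢ.
The distance from each vertex to the centroid is a/√3 = 0.103 m.
V = k[(-2.71×10⁻⁶)/(0.103) + (-6.11×10⁻⁶)/(0.103) + (9.25×10⁻⁶)/(0.103)] = 3.74×10⁴ V.

3.74×10⁴ V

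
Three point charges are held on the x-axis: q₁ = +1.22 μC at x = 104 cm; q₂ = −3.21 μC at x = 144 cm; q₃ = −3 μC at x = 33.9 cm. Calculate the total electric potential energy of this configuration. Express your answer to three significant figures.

The assembly work is the sum of pairwise potential energies, U = Σ_{i<j} kqᵢqⱼ/rᵢⱼ.
Pair separations: r₁₂ = 0.400 m, r₁₃ = 0.701 m, r₂₃ = 1.10 m.
U = (-0.0880) + (-0.0469) + (0.0786) = -0.0563 J.

-0.0563 J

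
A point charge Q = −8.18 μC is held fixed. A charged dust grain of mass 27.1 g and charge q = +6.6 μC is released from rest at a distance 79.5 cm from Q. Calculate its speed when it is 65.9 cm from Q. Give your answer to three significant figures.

3.05 m/s

Only the electrostatic force acts, so mechanical energy is conserved: ½mv² = U₁ − U₂ = kQq(1/r₁ − 1/r₂).
U₁ − U₂ = (8.99×10⁹ N·m²/C²)(-8.18×10⁻⁶ C)(6.60×10⁻⁶ C)(1/0.795 − 1/0.659) = 0.126 J.
v = √(2·0.126/0.0271) = 3.05 m/s.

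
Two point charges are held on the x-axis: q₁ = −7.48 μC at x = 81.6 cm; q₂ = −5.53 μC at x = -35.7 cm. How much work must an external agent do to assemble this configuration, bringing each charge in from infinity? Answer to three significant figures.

The assembly work is the sum of pairwise potential energies, U = Σ_{i<j} kqᵢqⱼ/rᵢⱼ.
Pair separations: r₁₂ = 1.17 m.
U = (0.317) = 0.317 J.

0.317 J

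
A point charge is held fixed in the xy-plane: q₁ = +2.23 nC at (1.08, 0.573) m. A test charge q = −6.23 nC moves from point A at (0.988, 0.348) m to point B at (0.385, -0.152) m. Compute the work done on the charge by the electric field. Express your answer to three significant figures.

The work done by the electric force is W_field = −ΔU = −q(V_B − V_A) = q(V_A − V_B).
At A: distance to the source charge is 0.243 m; V_A = kq₁/r = 82.5 V.
At B: distance to the source charge is 1.00 m; V_B = kq₁/r = 20.0 V.
ΔV = V_B − V_A = -62.5 V.
W_field = −qΔV = −(-6.23×10⁻⁹ C)(-62.5 V) = -3.89×10⁻⁷ J.

-3.89×10⁻⁷ J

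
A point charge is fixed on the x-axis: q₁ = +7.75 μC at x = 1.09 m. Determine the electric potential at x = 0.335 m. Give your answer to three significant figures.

9.23×10⁴ V

The total potential is the scalar sum of each charge's contribution, V = Σ kqᵢ/rᵢ.
V = k[(7.75×10⁻⁶)/(0.755)] = 9.23×10⁴ V.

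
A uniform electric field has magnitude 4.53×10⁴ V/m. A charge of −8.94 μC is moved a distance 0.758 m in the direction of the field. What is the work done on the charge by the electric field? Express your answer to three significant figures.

-0.307 J

The potential change for a displacement 0.758 m in the direction of the field is ΔV = −Ed = -3.43×10⁴ V.
W_field = −qΔV = -0.307 J.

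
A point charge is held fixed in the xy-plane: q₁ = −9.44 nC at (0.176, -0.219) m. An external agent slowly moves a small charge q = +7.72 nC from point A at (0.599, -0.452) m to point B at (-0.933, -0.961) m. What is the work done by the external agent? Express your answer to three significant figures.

For quasistatic motion the external work equals the change in potential energy: W_ext = qΔV = q(V_B − V_A).
At A: distance to the source charge is 0.483 m; V_A = kq₁/r = -176 V.
At B: distance to the source charge is 1.33 m; V_B = kq₁/r = -63.6 V.
ΔV = V_B − V_A = 112 V.
W_ext = qΔV = (7.72×10⁻⁹ C)(112 V) = 8.66×10⁻⁷ J.

8.66×10⁻⁷ J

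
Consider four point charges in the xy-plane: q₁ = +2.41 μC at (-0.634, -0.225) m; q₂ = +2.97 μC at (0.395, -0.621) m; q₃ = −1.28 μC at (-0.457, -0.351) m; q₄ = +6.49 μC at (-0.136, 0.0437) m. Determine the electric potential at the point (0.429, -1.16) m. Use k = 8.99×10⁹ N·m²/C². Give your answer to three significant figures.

9.90×10⁴ V

Electric potential is a scalar, so the contributions from each charge add algebraically: V = Σ kqᵢ/rᵢ.
Distances from the field point to each charge: r₁ = 1.42 m, r₂ = 0.540 m, r₃ = 1.20 m, r₄ = 1.33 m.
V = k[(2.41×10⁻⁶)/(1.42) + (2.97×10⁻⁶)/(0.540) + (-1.28×10⁻⁶)/(1.20) + (6.49×10⁻⁶)/(1.33)] = 9.90×10⁴ V.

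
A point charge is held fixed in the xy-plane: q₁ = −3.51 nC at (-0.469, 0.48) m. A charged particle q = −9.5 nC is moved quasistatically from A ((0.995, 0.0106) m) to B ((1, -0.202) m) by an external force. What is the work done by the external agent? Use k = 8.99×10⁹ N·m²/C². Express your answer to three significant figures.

For quasistatic motion the external work equals the change in potential energy: W_ext = qΔV = q(V_B − V_A).
At A: distance to the source charge is 1.54 m; V_A = kq₁/r = -20.5 V.
At B: distance to the source charge is 1.62 m; V_B = kq₁/r = -19.5 V.
ΔV = V_B − V_A = 1.04 V.
W_ext = qΔV = (-9.50×10⁻⁹ C)(1.04 V) = -9.89×10⁻⁹ J.

-9.89×10⁻⁹ J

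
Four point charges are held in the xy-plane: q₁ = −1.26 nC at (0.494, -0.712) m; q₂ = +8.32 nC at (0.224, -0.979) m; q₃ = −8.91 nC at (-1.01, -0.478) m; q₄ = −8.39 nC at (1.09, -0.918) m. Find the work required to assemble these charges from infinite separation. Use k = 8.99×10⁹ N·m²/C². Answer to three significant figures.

The work to assemble the configuration equals its total potential energy, U = Σ kqᵢqⱼ/rᵢⱼ over all pairs.
Pair separations: r₁₂ = 0.380 m, r₁₃ = 1.52 m, r₁₄ = 0.631 m, r₂₃ = 1.33 m, r₂₄ = 0.868 m, r₃₄ = 2.15 m.
Summing all 6 pair terms gives U = -9.41×10⁻⁷ J.

-9.41×10⁻⁷ J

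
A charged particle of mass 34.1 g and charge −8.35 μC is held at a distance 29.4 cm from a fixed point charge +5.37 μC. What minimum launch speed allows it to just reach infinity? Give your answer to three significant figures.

To just escape, total mechanical energy must reach zero at infinity: ½mv²_min + U = 0, so ½mv²_min = −U = |kQq|/r.
|U| = |kQq|/r = (8.99×10⁹ N·m²/C²)(5.37×10⁻⁶)(8.35×10⁻⁶)/(0.294) = 1.37 J.
v_min = √(2|U|/m) = √(2·1.37/0.0341) = 8.97 m/s.

8.97 m/s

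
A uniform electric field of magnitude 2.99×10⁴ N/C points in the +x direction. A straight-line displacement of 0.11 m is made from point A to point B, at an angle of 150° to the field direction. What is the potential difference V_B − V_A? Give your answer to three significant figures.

Only the component of displacement along E changes the potential: ΔV = −E·d·cosθ.
ΔV = −(2.99×10⁴ V/m)(0.110 m)cos150° = 2850 V.

2850 V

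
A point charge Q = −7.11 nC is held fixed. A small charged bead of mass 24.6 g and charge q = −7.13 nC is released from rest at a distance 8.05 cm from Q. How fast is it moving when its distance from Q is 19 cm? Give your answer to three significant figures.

Only the electrostatic force acts, so mechanical energy is conserved: ½mv² = U₁ − U₂ = kQq(1/r₁ − 1/r₂).
U₁ − U₂ = (8.99×10⁹ N·m²/C²)(-7.11×10⁻⁹ C)(-7.13×10⁻⁹ C)(1/0.0805 − 1/0.190) = 3.26×10⁻⁶ J.
v = √(2·3.26×10⁻⁶/0.0246) = 0.0163 m/s.

0.0163 m/s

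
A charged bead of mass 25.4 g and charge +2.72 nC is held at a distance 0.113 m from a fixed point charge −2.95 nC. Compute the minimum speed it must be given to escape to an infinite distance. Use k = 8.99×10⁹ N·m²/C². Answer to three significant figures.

To just escape, total mechanical energy must reach zero at infinity: ½mv²_min + U = 0, so ½mv²_min = −U = |kQq|/r.
|U| = |kQq|/r = (8.99×10⁹ N·m²/C²)(2.95×10⁻⁹)(2.72×10⁻⁹)/(0.113) = 6.38×10⁻⁷ J.
v_min = √(2|U|/m) = √(2·6.38×10⁻⁷/0.0254) = 7.09×10⁻³ m/s.

7.09×10⁻³ m/s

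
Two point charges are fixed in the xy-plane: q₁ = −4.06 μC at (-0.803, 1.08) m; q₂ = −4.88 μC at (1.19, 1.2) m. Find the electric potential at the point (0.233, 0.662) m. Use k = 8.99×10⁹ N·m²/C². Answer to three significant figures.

The total potential is the scalar sum of each charge's contribution, V = Σ kqᵢ/rᵢ.
Distances from the field point to each charge: r₁ = 1.12 m, r₂ = 1.10 m.
V = k[(-4.06×10⁻⁶)/(1.12) + (-4.88×10⁻⁶)/(1.10)] = -7.26×10⁴ V.

-7.26×10⁴ V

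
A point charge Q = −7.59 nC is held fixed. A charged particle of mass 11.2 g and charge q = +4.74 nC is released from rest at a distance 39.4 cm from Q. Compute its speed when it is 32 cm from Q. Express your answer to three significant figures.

Only the electrostatic force acts, so mechanical energy is conserved: ½mv² = U₁ − U₂ = kQq(1/r₁ − 1/r₂).
U₁ − U₂ = (8.99×10⁹ N·m²/C²)(-7.59×10⁻⁹ C)(4.74×10⁻⁹ C)(1/0.394 − 1/0.320) = 1.90×10⁻⁷ J.
v = √(2·1.90×10⁻⁷/0.0112) = 5.82×10⁻³ m/s.

5.82×10⁻³ m/s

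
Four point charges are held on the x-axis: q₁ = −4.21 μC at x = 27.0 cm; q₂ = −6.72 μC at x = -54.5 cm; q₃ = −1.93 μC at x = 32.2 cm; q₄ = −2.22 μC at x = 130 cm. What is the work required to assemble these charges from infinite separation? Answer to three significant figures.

2.04 J

The assembly work is the sum of pairwise potential energies, U = Σ_{i<j} kqᵢqⱼ/rᵢⱼ.
Pair separations: r₁₂ = 0.815 m, r₁₃ = 0.0520 m, r₁₄ = 1.03 m, r₂₃ = 0.867 m, r₂₄ = 1.85 m, r₃₄ = 0.978 m.
Summing all 6 pair terms gives U = 2.04 J.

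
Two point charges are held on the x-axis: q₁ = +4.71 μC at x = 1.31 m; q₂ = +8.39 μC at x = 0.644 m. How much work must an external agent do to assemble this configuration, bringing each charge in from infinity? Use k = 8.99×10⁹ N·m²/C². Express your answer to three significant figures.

The work to assemble the configuration equals its total potential energy, U = Σ kqᵢqⱼ/rᵢⱼ over all pairs.
Pair separations: r₁₂ = 0.666 m.
U = (0.533) = 0.533 J.

0.533 J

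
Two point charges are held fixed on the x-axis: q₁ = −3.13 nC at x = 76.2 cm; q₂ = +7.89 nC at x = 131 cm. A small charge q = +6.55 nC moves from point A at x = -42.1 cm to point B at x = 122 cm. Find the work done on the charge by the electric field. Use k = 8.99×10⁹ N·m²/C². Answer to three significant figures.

The work done by the electric force is W_field = −ΔU = −q(V_B − V_A) = q(V_A − V_B).
At A: distances to the source charges are 1.18 m, 1.73 m; V_A = Σ kqᵢ/rᵢ = 17.2 V.
At B: distances to the source charges are 0.458 m, 0.0900 m; V_B = Σ kqᵢ/rᵢ = 727 V.
ΔV = V_B − V_A = 709 V.
W_field = −qΔV = −(6.55×10⁻⁹ C)(709 V) = -4.65×10⁻⁶ J.

-4.65×10⁻⁶ J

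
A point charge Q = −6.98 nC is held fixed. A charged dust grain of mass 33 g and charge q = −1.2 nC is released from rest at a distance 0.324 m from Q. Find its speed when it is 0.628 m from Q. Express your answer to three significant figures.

Only the electrostatic force acts, so mechanical energy is conserved: ½mv² = U₁ − U₂ = kQq(1/r₁ − 1/r₂).
U₁ − U₂ = (8.99×10⁹ N·m²/C²)(-6.98×10⁻⁹ C)(-1.20×10⁻⁹ C)(1/0.324 − 1/0.628) = 1.13×10⁻⁷ J.
v = √(2·1.13×10⁻⁷/0.0330) = 2.61×10⁻³ m/s.

2.61×10⁻³ m/s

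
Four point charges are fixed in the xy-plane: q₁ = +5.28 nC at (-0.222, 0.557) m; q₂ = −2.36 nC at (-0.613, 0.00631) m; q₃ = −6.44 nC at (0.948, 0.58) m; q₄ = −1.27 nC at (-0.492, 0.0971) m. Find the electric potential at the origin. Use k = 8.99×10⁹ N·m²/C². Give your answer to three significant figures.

-30.3 V

The total potential is the scalar sum of each charge's contribution, V = Σ kqᵢ/rᵢ.
Distances from the field point to each charge: r₁ = 0.600 m, r₂ = 0.613 m, r₃ = 1.11 m, r₄ = 0.501 m.
V = k[(5.28×10⁻⁹)/(0.600) + (-2.36×10⁻⁹)/(0.613) + (-6.44×10⁻⁹)/(1.11) + (-1.27×10⁻⁹)/(0.501)] = -30.3 V.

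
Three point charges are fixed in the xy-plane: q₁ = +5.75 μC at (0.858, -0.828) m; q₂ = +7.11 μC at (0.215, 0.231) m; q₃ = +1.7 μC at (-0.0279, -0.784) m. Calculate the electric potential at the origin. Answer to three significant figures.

2.65×10⁵ V

The total potential is the scalar sum of each charge's contribution, V = Σ kqᵢ/rᵢ.
Distances from the field point to each charge: r₁ = 1.19 m, r₂ = 0.316 m, r₃ = 0.784 m.
V = k[(5.75×10⁻⁶)/(1.19) + (7.11×10⁻⁶)/(0.316) + (1.70×10⁻⁶)/(0.784)] = 2.65×10⁵ V.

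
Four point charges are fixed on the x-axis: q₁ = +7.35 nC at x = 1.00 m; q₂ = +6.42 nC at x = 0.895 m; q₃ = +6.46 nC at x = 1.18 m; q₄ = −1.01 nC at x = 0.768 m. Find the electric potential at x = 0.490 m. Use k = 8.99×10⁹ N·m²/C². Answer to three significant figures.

The total potential is the scalar sum of each charge's contribution, V = Σ kqᵢ/rᵢ.
Distances from the field point to each charge: r₁ = 0.510 m, r₂ = 0.405 m, r₃ = 0.690 m, r₄ = 0.278 m.
V = k[(7.35×10⁻⁹)/(0.510) + (6.42×10⁻⁹)/(0.405) + (6.46×10⁻⁹)/(0.690) + (-1.01×10⁻⁹)/(0.278)] = 324 V.

324 V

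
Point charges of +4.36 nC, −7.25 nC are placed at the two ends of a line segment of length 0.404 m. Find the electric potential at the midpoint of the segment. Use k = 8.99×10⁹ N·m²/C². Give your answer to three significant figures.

Electric potential is a scalar, so the contributions from each charge add algebraically: V = Σ kqᵢ/rᵢ.
Each charge is 0.202 m from the midpoint.
V = k[(4.36×10⁻⁹)/(0.202) + (-7.25×10⁻⁹)/(0.202)] = -129 V.

-129 V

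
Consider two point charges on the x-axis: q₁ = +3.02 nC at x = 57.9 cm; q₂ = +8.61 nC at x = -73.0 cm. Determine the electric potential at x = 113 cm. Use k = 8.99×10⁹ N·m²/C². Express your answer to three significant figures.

Electric potential is a scalar, so the contributions from each charge add algebraically: V = Σ kqᵢ/rᵢ.
Distances from the field point to each charge: r₁ = 0.551 m, r₂ = 1.86 m.
V = k[(3.02×10⁻⁹)/(0.551) + (8.61×10⁻⁹)/(1.86)] = 90.9 V.

90.9 V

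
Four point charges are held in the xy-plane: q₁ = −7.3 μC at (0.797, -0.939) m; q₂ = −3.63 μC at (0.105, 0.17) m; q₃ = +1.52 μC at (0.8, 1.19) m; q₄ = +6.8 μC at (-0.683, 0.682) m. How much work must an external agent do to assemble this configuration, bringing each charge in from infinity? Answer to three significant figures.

-0.285 J

The assembly work is the sum of pairwise potential energies, U = Σ_{i<j} kqᵢqⱼ/rᵢⱼ.
Pair separations: r₁₂ = 1.31 m, r₁₃ = 2.13 m, r₁₄ = 2.20 m, r₂₃ = 1.23 m, r₂₄ = 0.940 m, r₃₄ = 1.57 m.
Summing all 6 pair terms gives U = -0.285 J.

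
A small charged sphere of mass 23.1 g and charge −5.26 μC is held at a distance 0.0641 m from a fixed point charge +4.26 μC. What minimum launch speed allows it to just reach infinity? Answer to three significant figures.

16.5 m/s

To just escape, total mechanical energy must reach zero at infinity: ½mv²_min + U = 0, so ½mv²_min = −U = |kQq|/r.
|U| = |kQq|/r = (8.99×10⁹ N·m²/C²)(4.26×10⁻⁶)(5.26×10⁻⁶)/(0.0641) = 3.14 J.
v_min = √(2|U|/m) = √(2·3.14/0.0231) = 16.5 m/s.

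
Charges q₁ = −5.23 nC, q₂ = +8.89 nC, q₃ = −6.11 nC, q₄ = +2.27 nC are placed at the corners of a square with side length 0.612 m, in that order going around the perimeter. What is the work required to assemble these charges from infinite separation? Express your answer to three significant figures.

The work to assemble the configuration equals its total potential energy, U = Σ kqᵢqⱼ/rᵢⱼ over all pairs.
The four side pairs have separation 0.612 m and the two diagonal pairs 0.865 m.
Summing all 6 pair terms gives U = -1.32×10⁻⁶ J.

-1.32×10⁻⁶ J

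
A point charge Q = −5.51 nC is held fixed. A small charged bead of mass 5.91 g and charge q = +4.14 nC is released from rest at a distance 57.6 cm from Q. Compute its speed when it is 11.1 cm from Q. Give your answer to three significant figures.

Only the electrostatic force acts, so mechanical energy is conserved: ½mv² = U₁ − U₂ = kQq(1/r₁ − 1/r₂).
U₁ − U₂ = (8.99×10⁹ N·m²/C²)(-5.51×10⁻⁹ C)(4.14×10⁻⁹ C)(1/0.576 − 1/0.111) = 1.49×10⁻⁶ J.
v = √(2·1.49×10⁻⁶/5.91×10⁻³) = 0.0225 m/s.

0.0225 m/s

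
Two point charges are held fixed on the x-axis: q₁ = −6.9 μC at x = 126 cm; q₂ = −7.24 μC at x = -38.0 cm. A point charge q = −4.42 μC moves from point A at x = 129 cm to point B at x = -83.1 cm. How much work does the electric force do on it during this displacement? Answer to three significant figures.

The work done by the electric force is W_field = −ΔU = −q(V_B − V_A) = q(V_A − V_B).
At A: distances to the source charges are 0.0300 m, 1.67 m; V_A = Σ kqᵢ/rᵢ = -2.11×10⁶ V.
At B: distances to the source charges are 2.09 m, 0.451 m; V_B = Σ kqᵢ/rᵢ = -1.74×10⁵ V.
ΔV = V_B − V_A = 1.93×10⁶ V.
W_field = −qΔV = −(-4.42×10⁻⁶ C)(1.93×10⁶ V) = 8.54 J.

8.54 J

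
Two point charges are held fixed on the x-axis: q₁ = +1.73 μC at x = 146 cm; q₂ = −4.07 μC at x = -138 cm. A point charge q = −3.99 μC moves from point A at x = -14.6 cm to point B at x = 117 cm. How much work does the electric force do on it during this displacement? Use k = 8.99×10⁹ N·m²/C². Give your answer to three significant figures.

0.236 J

The work done by the electric force is W_field = −ΔU = −q(V_B − V_A) = q(V_A − V_B).
At A: distances to the source charges are 1.61 m, 1.23 m; V_A = Σ kqᵢ/rᵢ = -2.00×10⁴ V.
At B: distances to the source charges are 0.290 m, 2.55 m; V_B = Σ kqᵢ/rᵢ = 3.93×10⁴ V.
ΔV = V_B − V_A = 5.92×10⁴ V.
W_field = −qΔV = −(-3.99×10⁻⁶ C)(5.92×10⁴ V) = 0.236 J.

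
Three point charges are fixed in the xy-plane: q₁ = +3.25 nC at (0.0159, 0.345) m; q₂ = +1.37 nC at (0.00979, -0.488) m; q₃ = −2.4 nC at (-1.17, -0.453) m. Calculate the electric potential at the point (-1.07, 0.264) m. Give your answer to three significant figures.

Electric potential is a scalar, so the contributions from each charge add algebraically: V = Σ kqᵢ/rᵢ.
Distances from the field point to each charge: r₁ = 1.09 m, r₂ = 1.32 m, r₃ = 0.724 m.
V = k[(3.25×10⁻⁹)/(1.09) + (1.37×10⁻⁹)/(1.32) + (-2.40×10⁻⁹)/(0.724)] = 6.39 V.

6.39 V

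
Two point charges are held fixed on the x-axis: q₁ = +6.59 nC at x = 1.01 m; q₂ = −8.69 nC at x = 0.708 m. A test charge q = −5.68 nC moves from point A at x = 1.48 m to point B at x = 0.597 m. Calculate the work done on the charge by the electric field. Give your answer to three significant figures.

The work done by the electric force is W_field = −ΔU = −q(V_B − V_A) = q(V_A − V_B).
At A: distances to the source charges are 0.470 m, 0.772 m; V_A = Σ kqᵢ/rᵢ = 24.9 V.
At B: distances to the source charges are 0.413 m, 0.111 m; V_B = Σ kqᵢ/rᵢ = -560 V.
ΔV = V_B − V_A = -585 V.
W_field = −qΔV = −(-5.68×10⁻⁹ C)(-585 V) = -3.32×10⁻⁶ J.

-3.32×10⁻⁶ J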